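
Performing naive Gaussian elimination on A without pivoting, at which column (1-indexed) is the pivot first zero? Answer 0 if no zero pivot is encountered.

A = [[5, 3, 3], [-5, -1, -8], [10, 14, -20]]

first zero-pivot column = 0

Naive forward elimination:
R2 <- R2 - (-1)*R1:  [  0   2  -5 ]
R3 <- R3 - (2)*R1:  [   0    8  -26 ]
R3 <- R3 - (4)*R2:  [  0   0  -6 ]
All pivots nonzero; naive elimination completes without hitting a zero pivot.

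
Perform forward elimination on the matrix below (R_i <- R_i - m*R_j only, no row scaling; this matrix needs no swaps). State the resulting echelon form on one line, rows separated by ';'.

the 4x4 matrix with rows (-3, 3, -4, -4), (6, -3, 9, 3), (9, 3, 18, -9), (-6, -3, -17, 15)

Forward elimination:
R2 <- R2 - (-2)*R1:  [  0   3   1  -5 ]
R3 <- R3 - (-3)*R1:  [   0   12    6  -21 ]
R4 <- R4 - (2)*R1:  [  0  -9  -9  23 ]
R3 <- R3 - (4)*R2:  [  0   0   2  -1 ]
R4 <- R4 - (-3)*R2:  [  0   0  -6   8 ]
R4 <- R4 - (-3)*R3:  [ 0  0  0  5 ]
Row echelon form:
[ -3  3  -4  -4 ]
[  0  3   1  -5 ]
[  0  0   2  -1 ]
[  0  0   0   5 ]

REF = [-3 3 -4 -4; 0 3 1 -5; 0 0 2 -1; 0 0 0 5]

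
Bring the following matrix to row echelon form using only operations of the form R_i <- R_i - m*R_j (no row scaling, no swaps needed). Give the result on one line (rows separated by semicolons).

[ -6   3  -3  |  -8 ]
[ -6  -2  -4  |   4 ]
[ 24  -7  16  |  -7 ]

Forward elimination:
R2 <- R2 - (1)*R1:  [  0  -5  -1  12 ]
R3 <- R3 - (-4)*R1:  [   0    5    4  -39 ]
R3 <- R3 - (-1)*R2:  [   0    0    3  -27 ]
Row echelon form:
[ -6   3  -3  |   -8 ]
[  0  -5  -1  |   12 ]
[  0   0   3  |  -27 ]

REF = [-6 3 -3 -8; 0 -5 -1 12; 0 0 3 -27]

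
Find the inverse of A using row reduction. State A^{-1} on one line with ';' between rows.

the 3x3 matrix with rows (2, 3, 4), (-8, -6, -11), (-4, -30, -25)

inverse = [-5 -5/4 -1/4; -13/3 -17/18 -5/18; 6 4/3 1/3]

Gauss-Jordan on [A | I]:
R1 <- (1/2)*R1:  [   1  3/2    2  |  1/2    0    0 ]
R2 <- R2 - (-8)*R1:  [ 0  6  5  |  4  1  0 ]
R3 <- R3 - (-4)*R1:  [   0  -24  -17  |    2    0    1 ]
R2 <- (1/6)*R2:  [   0    1  5/6  |  2/3  1/6    0 ]
R1 <- R1 - (3/2)*R2:  [    1     0   3/4  |  -1/2  -1/4     0 ]
R3 <- R3 - (-24)*R2:  [  0   0   3  |  18   4   1 ]
R3 <- (1/3)*R3:  [   0    0    1  |    6  4/3  1/3 ]
R1 <- R1 - (3/4)*R3:  [    1     0     0  |    -5  -5/4  -1/4 ]
R2 <- R2 - (5/6)*R3:  [      0       1       0  |   -13/3  -17/18   -5/18 ]
Right block of [I | A^{-1}] is the inverse:
[    -5    -5/4   -1/4 ]
[ -13/3  -17/18  -5/18 ]
[     6     4/3    1/3 ]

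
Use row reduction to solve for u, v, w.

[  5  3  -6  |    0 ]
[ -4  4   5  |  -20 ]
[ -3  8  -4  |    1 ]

(-3, -3, -4)

Forward elimination on [A|b]:
R2 <- R2 - (-4/5)*R1:  [    0  32/5   1/5   -20 ]
R3 <- R3 - (-3/5)*R1:  [     0   49/5  -38/5      1 ]
R3 <- R3 - (49/32)*R2:  [       0        0  -253/32    253/8 ]
Row echelon form:
[ 5     3       -6  |      0 ]
[ 0  32/5      1/5  |    -20 ]
[ 0     0  -253/32  |  253/8 ]
Back-substitution:
w = (253/8) / (-253/32) = -4
v = (-20 - (1/5)*(-4)) / (32/5) = -3
u = (0 - (3)*(-3) - (-6)*(-4)) / 5 = -3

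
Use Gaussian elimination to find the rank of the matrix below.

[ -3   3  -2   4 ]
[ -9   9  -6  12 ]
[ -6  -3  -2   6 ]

rank(A) = 2

Row reduction:
R2 <- R2 - (3)*R1:  [ 0  0  0  0 ]
R3 <- R3 - (2)*R1:  [  0  -9   2  -2 ]
R2 <-> R3   (pivot in column 2 was zero)
[ -3   3  -2   4 ]
[  0  -9   2  -2 ]
[  0   0   0   0 ]
Row echelon form:
[ -3   3  -2   4 ]
[  0  -9   2  -2 ]
[  0   0   0   0 ]
Nonzero rows / pivot columns: 2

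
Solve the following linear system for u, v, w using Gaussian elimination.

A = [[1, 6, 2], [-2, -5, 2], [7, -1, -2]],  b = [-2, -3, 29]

Forward elimination on [A|b]:
R2 <- R2 - (-2)*R1:  [  0   7   6  -7 ]
R3 <- R3 - (7)*R1:  [   0  -43  -16   43 ]
R3 <- R3 - (-43/7)*R2:  [     0      0  146/7      0 ]
Row echelon form:
[ 1  6      2  |  -2 ]
[ 0  7      6  |  -7 ]
[ 0  0  146/7  |   0 ]
Back-substitution:
w = (0) / (146/7) = 0
v = (-7 - (6)*(0)) / 7 = -1
u = (-2 - (6)*(-1) - (2)*(0)) / 1 = 4

(4, -1, 0)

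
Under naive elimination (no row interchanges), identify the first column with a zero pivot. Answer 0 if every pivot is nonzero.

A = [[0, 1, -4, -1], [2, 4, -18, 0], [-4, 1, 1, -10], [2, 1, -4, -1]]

Naive forward elimination:
Pivot entry (1,1) is zero but row 2 has 2 in column 1 -> naive elimination stops; a row interchange (e.g. R1 <-> R2) would be required here.

first zero-pivot column = 1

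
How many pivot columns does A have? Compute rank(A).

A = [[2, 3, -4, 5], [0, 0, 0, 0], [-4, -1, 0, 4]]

rank(A) = 2

Row reduction:
R3 <- R3 - (-2)*R1:  [  0   5  -8  14 ]
R2 <-> R3   (pivot in column 2 was zero)
[ 2  3  -4   5 ]
[ 0  5  -8  14 ]
[ 0  0   0   0 ]
Row echelon form:
[ 2  3  -4   5 ]
[ 0  5  -8  14 ]
[ 0  0   0   0 ]
Nonzero rows / pivot columns: 2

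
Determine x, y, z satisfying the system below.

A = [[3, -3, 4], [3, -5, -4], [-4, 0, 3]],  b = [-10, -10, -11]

(2, 4, -1)

Forward elimination on [A|b]:
R2 <- R2 - (1)*R1:  [  0  -2  -8   0 ]
R3 <- R3 - (-4/3)*R1:  [     0     -4   25/3  -73/3 ]
R3 <- R3 - (2)*R2:  [     0      0   73/3  -73/3 ]
Row echelon form:
[ 3  -3     4  |    -10 ]
[ 0  -2    -8  |      0 ]
[ 0   0  73/3  |  -73/3 ]
Back-substitution:
z = (-73/3) / (73/3) = -1
y = (0 - (-8)*(-1)) / -2 = 4
x = (-10 - (-3)*(4) - (4)*(-1)) / 3 = 2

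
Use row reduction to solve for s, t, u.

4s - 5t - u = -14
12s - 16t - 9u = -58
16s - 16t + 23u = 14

Forward elimination on [A|b]:
R2 <- R2 - (3)*R1:  [   0   -1   -6  -16 ]
R3 <- R3 - (4)*R1:  [  0   4  27  70 ]
R3 <- R3 - (-4)*R2:  [ 0  0  3  6 ]
Row echelon form:
[ 4  -5  -1  |  -14 ]
[ 0  -1  -6  |  -16 ]
[ 0   0   3  |    6 ]
Back-substitution:
u = (6) / 3 = 2
t = (-16 - (-6)*(2)) / -1 = 4
s = (-14 - (-5)*(4) - (-1)*(2)) / 4 = 2

(2, 4, 2)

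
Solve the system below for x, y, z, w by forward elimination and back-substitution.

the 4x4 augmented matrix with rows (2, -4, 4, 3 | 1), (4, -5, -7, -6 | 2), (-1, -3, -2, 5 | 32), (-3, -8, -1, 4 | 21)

Forward elimination on [A|b]:
R2 <- R2 - (2)*R1:  [   0    3  -15  -12    0 ]
R3 <- R3 - (-1/2)*R1:  [    0    -5     0  13/2  65/2 ]
R4 <- R4 - (-3/2)*R1:  [    0   -14     5  17/2  45/2 ]
R3 <- R3 - (-5/3)*R2:  [     0      0    -25  -27/2   65/2 ]
R4 <- R4 - (-14/3)*R2:  [     0      0    -65  -95/2   45/2 ]
R4 <- R4 - (13/5)*R3:  [     0      0      0  -62/5    -62 ]
Row echelon form:
[ 2  -4    4      3  |     1 ]
[ 0   3  -15    -12  |     0 ]
[ 0   0  -25  -27/2  |  65/2 ]
[ 0   0    0  -62/5  |   -62 ]
Back-substitution:
w = (-62) / (-62/5) = 5
z = (65/2 - (-27/2)*(5)) / -25 = -4
y = (0 - (-15)*(-4) - (-12)*(5)) / 3 = 0
x = (1 - (-4)*(0) - (4)*(-4) - (3)*(5)) / 2 = 1

(1, 0, -4, 5)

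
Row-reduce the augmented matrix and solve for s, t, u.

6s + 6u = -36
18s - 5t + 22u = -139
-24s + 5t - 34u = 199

Forward elimination on [A|b]:
R2 <- R2 - (3)*R1:  [   0   -5    4  -31 ]
R3 <- R3 - (-4)*R1:  [   0    5  -10   55 ]
R3 <- R3 - (-1)*R2:  [  0   0  -6  24 ]
Row echelon form:
[ 6   0   6  |  -36 ]
[ 0  -5   4  |  -31 ]
[ 0   0  -6  |   24 ]
Back-substitution:
u = (24) / -6 = -4
t = (-31 - (4)*(-4)) / -5 = 3
s = (-36 - (6)*(-4)) / 6 = -2

(-2, 3, -4)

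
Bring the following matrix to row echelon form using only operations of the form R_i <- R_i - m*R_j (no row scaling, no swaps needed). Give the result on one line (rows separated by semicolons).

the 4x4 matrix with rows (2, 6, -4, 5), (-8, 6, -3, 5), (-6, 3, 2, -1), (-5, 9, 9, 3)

REF = [2 6 -4 5; 0 30 -19 25; 0 0 33/10 -7/2; 0 0 0 697/66]

Forward elimination:
R2 <- R2 - (-4)*R1:  [   0   30  -19   25 ]
R3 <- R3 - (-3)*R1:  [   0   21  -10   14 ]
R4 <- R4 - (-5/2)*R1:  [    0    24    -1  31/2 ]
R3 <- R3 - (7/10)*R2:  [     0      0  33/10   -7/2 ]
R4 <- R4 - (4/5)*R2:  [    0     0  71/5  -9/2 ]
R4 <- R4 - (142/33)*R3:  [      0       0       0  697/66 ]
Row echelon form:
[ 2   6     -4       5 ]
[ 0  30    -19      25 ]
[ 0   0  33/10    -7/2 ]
[ 0   0      0  697/66 ]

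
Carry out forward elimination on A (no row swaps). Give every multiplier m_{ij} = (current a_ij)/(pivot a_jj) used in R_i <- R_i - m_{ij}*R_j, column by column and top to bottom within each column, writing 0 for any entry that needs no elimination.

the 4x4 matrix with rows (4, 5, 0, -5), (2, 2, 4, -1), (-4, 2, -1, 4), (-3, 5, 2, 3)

multipliers: 1/2, -1, -3/4, -14, -35/2, 72/55

Forward elimination:
R2 <- R2 - (1/2)*R1:  [    0  -1/2     4   3/2 ]
R3 <- R3 - (-1)*R1:  [  0   7  -1  -1 ]
R4 <- R4 - (-3/4)*R1:  [    0  35/4     2  -3/4 ]
R3 <- R3 - (-14)*R2:  [  0   0  55  20 ]
R4 <- R4 - (-35/2)*R2:  [    0     0    72  51/2 ]
R4 <- R4 - (72/55)*R3:  [      0       0       0  -15/22 ]
Multipliers (in order of application): m_{21} = 1/2, m_{31} = -1, m_{41} = -3/4, m_{32} = -14, m_{42} = -35/2, m_{43} = 72/55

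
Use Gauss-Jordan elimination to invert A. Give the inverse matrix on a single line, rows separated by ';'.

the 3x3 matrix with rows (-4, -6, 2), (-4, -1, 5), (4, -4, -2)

Gauss-Jordan on [A | I]:
R1 <- (1/-4)*R1:  [    1   3/2  -1/2  |  -1/4     0     0 ]
R2 <- R2 - (-4)*R1:  [  0   5   3  |  -1   1   0 ]
R3 <- R3 - (4)*R1:  [   0  -10    0  |    1    0    1 ]
R2 <- (1/5)*R2:  [    0     1   3/5  |  -1/5   1/5     0 ]
R1 <- R1 - (3/2)*R2:  [     1      0   -7/5  |   1/20  -3/10      0 ]
R3 <- R3 - (-10)*R2:  [  0   0   6  |  -1   2   1 ]
R3 <- (1/6)*R3:  [    0     0     1  |  -1/6   1/3   1/6 ]
R1 <- R1 - (-7/5)*R3:  [      1       0       0  |  -11/60     1/6    7/30 ]
R2 <- R2 - (3/5)*R3:  [     0      1      0  |  -1/10      0  -1/10 ]
Right block of [I | A^{-1}] is the inverse:
[ -11/60  1/6   7/30 ]
[  -1/10    0  -1/10 ]
[   -1/6  1/3    1/6 ]

inverse = [-11/60 1/6 7/30; -1/10 0 -1/10; -1/6 1/3 1/6]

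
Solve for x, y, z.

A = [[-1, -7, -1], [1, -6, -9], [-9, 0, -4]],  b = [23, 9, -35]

Forward elimination on [A|b]:
R2 <- R2 - (-1)*R1:  [   0  -13  -10   32 ]
R3 <- R3 - (9)*R1:  [    0    63     5  -242 ]
R3 <- R3 - (-63/13)*R2:  [        0         0   -565/13  -1130/13 ]
Row echelon form:
[ -1   -7       -1  |        23 ]
[  0  -13      -10  |        32 ]
[  0    0  -565/13  |  -1130/13 ]
Back-substitution:
z = (-1130/13) / (-565/13) = 2
y = (32 - (-10)*(2)) / -13 = -4
x = (23 - (-7)*(-4) - (-1)*(2)) / -1 = 3

(3, -4, 2)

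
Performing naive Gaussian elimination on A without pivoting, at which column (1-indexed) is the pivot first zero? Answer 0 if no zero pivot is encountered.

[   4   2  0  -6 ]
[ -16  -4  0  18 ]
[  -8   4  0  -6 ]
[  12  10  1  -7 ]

Naive forward elimination:
R2 <- R2 - (-4)*R1:  [  0   4   0  -6 ]
R3 <- R3 - (-2)*R1:  [   0    8    0  -18 ]
R4 <- R4 - (3)*R1:  [  0   4   1  11 ]
R3 <- R3 - (2)*R2:  [  0   0   0  -6 ]
R4 <- R4 - (1)*R2:  [  0   0   1  17 ]
Matrix at this point:
[ 4  2  0  -6 ]
[ 0  4  0  -6 ]
[ 0  0  0  -6 ]
[ 0  0  1  17 ]
Pivot entry (3,3) is zero but row 4 has 1 in column 3 -> naive elimination stops; a row interchange (e.g. R3 <-> R4) would be required here.

first zero-pivot column = 3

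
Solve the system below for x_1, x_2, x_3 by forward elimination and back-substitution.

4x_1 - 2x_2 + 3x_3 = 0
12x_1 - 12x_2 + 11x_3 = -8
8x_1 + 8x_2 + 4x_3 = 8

Forward elimination on [A|b]:
R2 <- R2 - (3)*R1:  [  0  -6   2  -8 ]
R3 <- R3 - (2)*R1:  [  0  12  -2   8 ]
R3 <- R3 - (-2)*R2:  [  0   0   2  -8 ]
Row echelon form:
[ 4  -2  3  |   0 ]
[ 0  -6  2  |  -8 ]
[ 0   0  2  |  -8 ]
Back-substitution:
x_3 = (-8) / 2 = -4
x_2 = (-8 - (2)*(-4)) / -6 = 0
x_1 = (0 - (-2)*(0) - (3)*(-4)) / 4 = 3

(3, 0, -4)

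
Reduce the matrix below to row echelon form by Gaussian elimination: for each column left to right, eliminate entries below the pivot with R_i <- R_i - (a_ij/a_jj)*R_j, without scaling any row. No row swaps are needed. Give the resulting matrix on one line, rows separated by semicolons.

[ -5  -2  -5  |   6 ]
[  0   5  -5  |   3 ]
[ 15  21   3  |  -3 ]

REF = [-5 -2 -5 6; 0 5 -5 3; 0 0 3 6]

Forward elimination:
R3 <- R3 - (-3)*R1:  [   0   15  -12   15 ]
R3 <- R3 - (3)*R2:  [ 0  0  3  6 ]
Row echelon form:
[ -5  -2  -5  |  6 ]
[  0   5  -5  |  3 ]
[  0   0   3  |  6 ]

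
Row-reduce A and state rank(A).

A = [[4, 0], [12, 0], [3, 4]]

rank(A) = 2

Row reduction:
R2 <- R2 - (3)*R1:  [ 0  0 ]
R3 <- R3 - (3/4)*R1:  [ 0  4 ]
R2 <-> R3   (pivot in column 2 was zero)
[ 4  0 ]
[ 0  4 ]
[ 0  0 ]
Row echelon form:
[ 4  0 ]
[ 0  4 ]
[ 0  0 ]
Nonzero rows / pivot columns: 2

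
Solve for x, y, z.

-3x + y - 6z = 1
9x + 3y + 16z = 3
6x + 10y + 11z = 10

(0, 1, 0)

Forward elimination on [A|b]:
R2 <- R2 - (-3)*R1:  [  0   6  -2   6 ]
R3 <- R3 - (-2)*R1:  [  0  12  -1  12 ]
R3 <- R3 - (2)*R2:  [ 0  0  3  0 ]
Row echelon form:
[ -3  1  -6  |  1 ]
[  0  6  -2  |  6 ]
[  0  0   3  |  0 ]
Back-substitution:
z = (0) / 3 = 0
y = (6 - (-2)*(0)) / 6 = 1
x = (1 - (1)*(1) - (-6)*(0)) / -3 = 0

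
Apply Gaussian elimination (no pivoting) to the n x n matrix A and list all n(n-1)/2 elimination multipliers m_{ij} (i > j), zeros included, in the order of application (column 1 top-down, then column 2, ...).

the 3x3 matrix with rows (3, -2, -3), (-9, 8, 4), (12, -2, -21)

Forward elimination:
R2 <- R2 - (-3)*R1:  [  0   2  -5 ]
R3 <- R3 - (4)*R1:  [  0   6  -9 ]
R3 <- R3 - (3)*R2:  [ 0  0  6 ]
Multipliers (in order of application): m_{21} = -3, m_{31} = 4, m_{32} = 3

multipliers: -3, 4, 3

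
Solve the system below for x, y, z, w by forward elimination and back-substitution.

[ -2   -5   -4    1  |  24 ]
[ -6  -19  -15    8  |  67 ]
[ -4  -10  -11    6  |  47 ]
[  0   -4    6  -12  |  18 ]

Forward elimination on [A|b]:
R2 <- R2 - (3)*R1:  [  0  -4  -3   5  -5 ]
R3 <- R3 - (2)*R1:  [  0   0  -3   4  -1 ]
R4 <- R4 - (1)*R2:  [   0    0    9  -17   23 ]
R4 <- R4 - (-3)*R3:  [  0   0   0  -5  20 ]
Row echelon form:
[ -2  -5  -4   1  |  24 ]
[  0  -4  -3   5  |  -5 ]
[  0   0  -3   4  |  -1 ]
[  0   0   0  -5  |  20 ]
Back-substitution:
w = (20) / -5 = -4
z = (-1 - (4)*(-4)) / -3 = -5
y = (-5 - (-3)*(-5) - (5)*(-4)) / -4 = 0
x = (24 - (-5)*(0) - (-4)*(-5) - (1)*(-4)) / -2 = -4

(-4, 0, -5, -4)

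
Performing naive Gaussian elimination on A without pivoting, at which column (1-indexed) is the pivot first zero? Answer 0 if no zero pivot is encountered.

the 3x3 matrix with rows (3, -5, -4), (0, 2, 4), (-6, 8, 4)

first zero-pivot column = 3

Naive forward elimination:
R3 <- R3 - (-2)*R1:  [  0  -2  -4 ]
R3 <- R3 - (-1)*R2:  [ 0  0  0 ]
Matrix at this point:
[ 3  -5  -4 ]
[ 0   2   4 ]
[ 0   0   0 ]
Pivot entry (3,3) in the last row is zero and there are no rows below to swap with -> zero pivot in column 3 (A is singular).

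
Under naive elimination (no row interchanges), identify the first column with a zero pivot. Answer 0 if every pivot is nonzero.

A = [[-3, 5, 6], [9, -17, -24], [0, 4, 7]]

first zero-pivot column = 0

Naive forward elimination:
R2 <- R2 - (-3)*R1:  [  0  -2  -6 ]
R3 <- R3 - (-2)*R2:  [  0   0  -5 ]
All pivots nonzero; naive elimination completes without hitting a zero pivot.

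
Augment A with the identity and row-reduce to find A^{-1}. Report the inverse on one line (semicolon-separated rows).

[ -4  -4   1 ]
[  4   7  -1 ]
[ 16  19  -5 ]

inverse = [-4/3 -1/12 -1/4; 1/3 1/3 0; -3 1 -1]

Gauss-Jordan on [A | I]:
R1 <- (1/-4)*R1:  [    1     1  -1/4  |  -1/4     0     0 ]
R2 <- R2 - (4)*R1:  [ 0  3  0  |  1  1  0 ]
R3 <- R3 - (16)*R1:  [  0   3  -1  |   4   0   1 ]
R2 <- (1/3)*R2:  [   0    1    0  |  1/3  1/3    0 ]
R1 <- R1 - (1)*R2:  [     1      0   -1/4  |  -7/12   -1/3      0 ]
R3 <- R3 - (3)*R2:  [  0   0  -1  |   3  -1   1 ]
R3 <- (1/-1)*R3:  [  0   0   1  |  -3   1  -1 ]
R1 <- R1 - (-1/4)*R3:  [     1      0      0  |   -4/3  -1/12   -1/4 ]
Right block of [I | A^{-1}] is the inverse:
[ -4/3  -1/12  -1/4 ]
[  1/3    1/3     0 ]
[   -3      1    -1 ]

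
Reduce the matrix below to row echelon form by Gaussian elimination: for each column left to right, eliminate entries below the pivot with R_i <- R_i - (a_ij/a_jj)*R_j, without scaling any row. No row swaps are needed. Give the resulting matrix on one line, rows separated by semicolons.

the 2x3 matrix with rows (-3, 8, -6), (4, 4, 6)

Forward elimination:
R2 <- R2 - (-4/3)*R1:  [    0  44/3    -2 ]
Row echelon form:
[ -3     8  -6 ]
[  0  44/3  -2 ]

REF = [-3 8 -6; 0 44/3 -2]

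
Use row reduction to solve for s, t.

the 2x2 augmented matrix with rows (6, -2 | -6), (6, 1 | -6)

Forward elimination on [A|b]:
R2 <- R2 - (1)*R1:  [ 0  3  0 ]
Row echelon form:
[ 6  -2  |  -6 ]
[ 0   3  |   0 ]
Back-substitution:
t = (0) / 3 = 0
s = (-6 - (-2)*(0)) / 6 = -1

(-1, 0)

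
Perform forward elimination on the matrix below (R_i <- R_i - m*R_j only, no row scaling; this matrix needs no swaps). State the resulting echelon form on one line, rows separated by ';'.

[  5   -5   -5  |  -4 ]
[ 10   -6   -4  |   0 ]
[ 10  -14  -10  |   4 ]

REF = [5 -5 -5 -4; 0 4 6 8; 0 0 6 20]

Forward elimination:
R2 <- R2 - (2)*R1:  [ 0  4  6  8 ]
R3 <- R3 - (2)*R1:  [  0  -4   0  12 ]
R3 <- R3 - (-1)*R2:  [  0   0   6  20 ]
Row echelon form:
[ 5  -5  -5  |  -4 ]
[ 0   4   6  |   8 ]
[ 0   0   6  |  20 ]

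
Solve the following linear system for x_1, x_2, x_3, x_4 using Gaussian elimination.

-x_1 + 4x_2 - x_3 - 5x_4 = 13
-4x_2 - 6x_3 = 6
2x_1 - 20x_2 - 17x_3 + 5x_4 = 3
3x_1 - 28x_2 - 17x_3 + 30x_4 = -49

(-2, 0, -1, -2)

Forward elimination on [A|b]:
R3 <- R3 - (-2)*R1:  [   0  -12  -19   -5   29 ]
R4 <- R4 - (-3)*R1:  [   0  -16  -20   15  -10 ]
R3 <- R3 - (3)*R2:  [  0   0  -1  -5  11 ]
R4 <- R4 - (4)*R2:  [   0    0    4   15  -34 ]
R4 <- R4 - (-4)*R3:  [  0   0   0  -5  10 ]
Row echelon form:
[ -1   4  -1  -5  |  13 ]
[  0  -4  -6   0  |   6 ]
[  0   0  -1  -5  |  11 ]
[  0   0   0  -5  |  10 ]
Back-substitution:
x_4 = (10) / -5 = -2
x_3 = (11 - (-5)*(-2)) / -1 = -1
x_2 = (6 - (-6)*(-1)) / -4 = 0
x_1 = (13 - (4)*(0) - (-1)*(-1) - (-5)*(-2)) / -1 = -2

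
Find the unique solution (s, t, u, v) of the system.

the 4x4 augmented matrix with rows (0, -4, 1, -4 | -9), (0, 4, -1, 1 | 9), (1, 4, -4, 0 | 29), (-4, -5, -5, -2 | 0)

(5, 1, -5, 0)

Forward elimination on [A|b]:
R1 <-> R3   (pivot in column 1 was zero)
[  1   4  -4   0  29 ]
[  0   4  -1   1   9 ]
[  0  -4   1  -4  -9 ]
[ -4  -5  -5  -2   0 ]
R4 <- R4 - (-4)*R1:  [   0   11  -21   -2  116 ]
R3 <- R3 - (-1)*R2:  [  0   0   0  -3   0 ]
R4 <- R4 - (11/4)*R2:  [     0      0  -73/4  -19/4  365/4 ]
R3 <-> R4   (pivot in column 3 was zero)
[ 1  4     -4      0     29 ]
[ 0  4     -1      1      9 ]
[ 0  0  -73/4  -19/4  365/4 ]
[ 0  0      0     -3      0 ]
Row echelon form:
[ 1  4     -4      0  |     29 ]
[ 0  4     -1      1  |      9 ]
[ 0  0  -73/4  -19/4  |  365/4 ]
[ 0  0      0     -3  |      0 ]
Back-substitution:
v = (0) / -3 = 0
u = (365/4 - (-19/4)*(0)) / (-73/4) = -5
t = (9 - (-1)*(-5) - (1)*(0)) / 4 = 1
s = (29 - (4)*(1) - (-4)*(-5)) / 1 = 5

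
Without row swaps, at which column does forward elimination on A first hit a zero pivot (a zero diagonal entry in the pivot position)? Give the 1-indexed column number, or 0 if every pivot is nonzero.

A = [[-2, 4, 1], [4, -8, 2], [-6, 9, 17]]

first zero-pivot column = 2

Naive forward elimination:
R2 <- R2 - (-2)*R1:  [ 0  0  4 ]
R3 <- R3 - (3)*R1:  [  0  -3  14 ]
Matrix at this point:
[ -2   4   1 ]
[  0   0   4 ]
[  0  -3  14 ]
Pivot entry (2,2) is zero but row 3 has -3 in column 2 -> naive elimination stops; a row interchange (e.g. R2 <-> R3) would be required here.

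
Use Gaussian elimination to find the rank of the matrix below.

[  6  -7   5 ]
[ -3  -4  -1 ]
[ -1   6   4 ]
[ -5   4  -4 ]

Row reduction:
R2 <- R2 - (-1/2)*R1:  [     0  -15/2    3/2 ]
R3 <- R3 - (-1/6)*R1:  [    0  29/6  29/6 ]
R4 <- R4 - (-5/6)*R1:  [     0  -11/6    1/6 ]
R3 <- R3 - (-29/45)*R2:  [    0     0  29/5 ]
R4 <- R4 - (11/45)*R2:  [    0     0  -1/5 ]
R4 <- R4 - (-1/29)*R3:  [ 0  0  0 ]
Row echelon form:
[ 6     -7     5 ]
[ 0  -15/2   3/2 ]
[ 0      0  29/5 ]
[ 0      0     0 ]
Nonzero rows / pivot columns: 3

rank(A) = 3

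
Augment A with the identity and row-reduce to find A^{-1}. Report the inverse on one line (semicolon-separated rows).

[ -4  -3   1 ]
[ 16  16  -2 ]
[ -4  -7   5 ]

inverse = [-11/16 -1/12 5/48; 3/4 1/6 -1/12; 1/2 1/6 1/6]

Gauss-Jordan on [A | I]:
R1 <- (1/-4)*R1:  [    1   3/4  -1/4  |  -1/4     0     0 ]
R2 <- R2 - (16)*R1:  [ 0  4  2  |  4  1  0 ]
R3 <- R3 - (-4)*R1:  [  0  -4   4  |  -1   0   1 ]
R2 <- (1/4)*R2:  [   0    1  1/2  |    1  1/4    0 ]
R1 <- R1 - (3/4)*R2:  [     1      0   -5/8  |     -1  -3/16      0 ]
R3 <- R3 - (-4)*R2:  [ 0  0  6  |  3  1  1 ]
R3 <- (1/6)*R3:  [   0    0    1  |  1/2  1/6  1/6 ]
R1 <- R1 - (-5/8)*R3:  [      1       0       0  |  -11/16   -1/12    5/48 ]
R2 <- R2 - (1/2)*R3:  [     0      1      0  |    3/4    1/6  -1/12 ]
Right block of [I | A^{-1}] is the inverse:
[ -11/16  -1/12   5/48 ]
[    3/4    1/6  -1/12 ]
[    1/2    1/6    1/6 ]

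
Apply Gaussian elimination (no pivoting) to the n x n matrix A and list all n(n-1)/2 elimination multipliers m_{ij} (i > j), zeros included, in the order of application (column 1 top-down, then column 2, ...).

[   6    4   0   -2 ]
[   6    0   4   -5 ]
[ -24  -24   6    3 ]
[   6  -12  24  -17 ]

Forward elimination:
R2 <- R2 - (1)*R1:  [  0  -4   4  -3 ]
R3 <- R3 - (-4)*R1:  [  0  -8   6  -5 ]
R4 <- R4 - (1)*R1:  [   0  -16   24  -15 ]
R3 <- R3 - (2)*R2:  [  0   0  -2   1 ]
R4 <- R4 - (4)*R2:  [  0   0   8  -3 ]
R4 <- R4 - (-4)*R3:  [ 0  0  0  1 ]
Multipliers (in order of application): m_{21} = 1, m_{31} = -4, m_{41} = 1, m_{32} = 2, m_{42} = 4, m_{43} = -4

multipliers: 1, -4, 1, 2, 4, -4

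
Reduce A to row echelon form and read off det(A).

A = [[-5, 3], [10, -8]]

det(A) = 10

Forward elimination:
R2 <- R2 - (-2)*R1:  [  0  -2 ]
Upper-triangular form:
[ -5   3 ]
[  0  -2 ]
det(A) = (-1)^0 * (-5) * (-2) = 10  (0 row swaps -> sign +1)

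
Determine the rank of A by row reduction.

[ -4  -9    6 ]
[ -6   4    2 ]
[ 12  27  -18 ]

Row reduction:
R2 <- R2 - (3/2)*R1:  [    0  35/2    -7 ]
R3 <- R3 - (-3)*R1:  [ 0  0  0 ]
Row echelon form:
[ -4    -9   6 ]
[  0  35/2  -7 ]
[  0     0   0 ]
Nonzero rows / pivot columns: 2

rank(A) = 2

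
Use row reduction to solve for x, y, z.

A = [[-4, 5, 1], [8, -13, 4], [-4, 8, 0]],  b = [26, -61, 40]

(0, 5, 1)

Forward elimination on [A|b]:
R2 <- R2 - (-2)*R1:  [  0  -3   6  -9 ]
R3 <- R3 - (1)*R1:  [  0   3  -1  14 ]
R3 <- R3 - (-1)*R2:  [ 0  0  5  5 ]
Row echelon form:
[ -4   5  1  |  26 ]
[  0  -3  6  |  -9 ]
[  0   0  5  |   5 ]
Back-substitution:
z = (5) / 5 = 1
y = (-9 - (6)*(1)) / -3 = 5
x = (26 - (5)*(5) - (1)*(1)) / -4 = 0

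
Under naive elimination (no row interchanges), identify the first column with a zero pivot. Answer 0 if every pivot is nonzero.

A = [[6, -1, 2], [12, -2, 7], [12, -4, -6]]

first zero-pivot column = 2

Naive forward elimination:
R2 <- R2 - (2)*R1:  [ 0  0  3 ]
R3 <- R3 - (2)*R1:  [   0   -2  -10 ]
Matrix at this point:
[ 6  -1    2 ]
[ 0   0    3 ]
[ 0  -2  -10 ]
Pivot entry (2,2) is zero but row 3 has -2 in column 2 -> naive elimination stops; a row interchange (e.g. R2 <-> R3) would be required here.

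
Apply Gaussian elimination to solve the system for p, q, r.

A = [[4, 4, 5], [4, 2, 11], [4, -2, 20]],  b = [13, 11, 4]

(-2, 4, 1)

Forward elimination on [A|b]:
R2 <- R2 - (1)*R1:  [  0  -2   6  -2 ]
R3 <- R3 - (1)*R1:  [  0  -6  15  -9 ]
R3 <- R3 - (3)*R2:  [  0   0  -3  -3 ]
Row echelon form:
[ 4   4   5  |  13 ]
[ 0  -2   6  |  -2 ]
[ 0   0  -3  |  -3 ]
Back-substitution:
r = (-3) / -3 = 1
q = (-2 - (6)*(1)) / -2 = 4
p = (13 - (4)*(4) - (5)*(1)) / 4 = -2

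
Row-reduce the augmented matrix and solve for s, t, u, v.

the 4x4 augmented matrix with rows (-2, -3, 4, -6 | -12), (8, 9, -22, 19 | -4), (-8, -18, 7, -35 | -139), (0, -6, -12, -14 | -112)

Forward elimination on [A|b]:
R2 <- R2 - (-4)*R1:  [   0   -3   -6   -5  -52 ]
R3 <- R3 - (4)*R1:  [   0   -6   -9  -11  -91 ]
R3 <- R3 - (2)*R2:  [  0   0   3  -1  13 ]
R4 <- R4 - (2)*R2:  [  0   0   0  -4  -8 ]
Row echelon form:
[ -2  -3   4  -6  |  -12 ]
[  0  -3  -6  -5  |  -52 ]
[  0   0   3  -1  |   13 ]
[  0   0   0  -4  |   -8 ]
Back-substitution:
v = (-8) / -4 = 2
u = (13 - (-1)*(2)) / 3 = 5
t = (-52 - (-6)*(5) - (-5)*(2)) / -3 = 4
s = (-12 - (-3)*(4) - (4)*(5) - (-6)*(2)) / -2 = 4

(4, 4, 5, 2)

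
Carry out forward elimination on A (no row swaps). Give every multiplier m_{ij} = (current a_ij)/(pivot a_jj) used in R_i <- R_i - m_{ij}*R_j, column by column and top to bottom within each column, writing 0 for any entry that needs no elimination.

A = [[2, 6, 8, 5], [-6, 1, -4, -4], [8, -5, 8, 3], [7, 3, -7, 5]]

multipliers: -3, 4, 7/2, -29/19, -18/19, -305/124

Forward elimination:
R2 <- R2 - (-3)*R1:  [  0  19  20  11 ]
R3 <- R3 - (4)*R1:  [   0  -29  -24  -17 ]
R4 <- R4 - (7/2)*R1:  [     0    -18    -35  -25/2 ]
R3 <- R3 - (-29/19)*R2:  [      0       0  124/19   -4/19 ]
R4 <- R4 - (-18/19)*R2:  [       0        0  -305/19   -79/38 ]
R4 <- R4 - (-305/124)*R3:  [       0        0        0  -161/62 ]
Multipliers (in order of application): m_{21} = -3, m_{31} = 4, m_{41} = 7/2, m_{32} = -29/19, m_{42} = -18/19, m_{43} = -305/124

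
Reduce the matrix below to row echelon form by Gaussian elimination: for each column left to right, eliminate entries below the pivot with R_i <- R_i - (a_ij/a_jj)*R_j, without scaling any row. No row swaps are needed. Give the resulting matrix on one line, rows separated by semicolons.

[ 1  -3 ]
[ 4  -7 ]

REF = [1 -3; 0 5]

Forward elimination:
R2 <- R2 - (4)*R1:  [ 0  5 ]
Row echelon form:
[ 1  -3 ]
[ 0   5 ]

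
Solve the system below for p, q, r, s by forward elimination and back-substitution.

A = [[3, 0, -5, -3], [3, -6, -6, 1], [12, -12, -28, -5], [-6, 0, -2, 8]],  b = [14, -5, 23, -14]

(4, 4, -1, 1)

Forward elimination on [A|b]:
R2 <- R2 - (1)*R1:  [   0   -6   -1    4  -19 ]
R3 <- R3 - (4)*R1:  [   0  -12   -8    7  -33 ]
R4 <- R4 - (-2)*R1:  [   0    0  -12    2   14 ]
R3 <- R3 - (2)*R2:  [  0   0  -6  -1   5 ]
R4 <- R4 - (2)*R3:  [ 0  0  0  4  4 ]
Row echelon form:
[ 3   0  -5  -3  |   14 ]
[ 0  -6  -1   4  |  -19 ]
[ 0   0  -6  -1  |    5 ]
[ 0   0   0   4  |    4 ]
Back-substitution:
s = (4) / 4 = 1
r = (5 - (-1)*(1)) / -6 = -1
q = (-19 - (-1)*(-1) - (4)*(1)) / -6 = 4
p = (14 - (-5)*(-1) - (-3)*(1)) / 3 = 4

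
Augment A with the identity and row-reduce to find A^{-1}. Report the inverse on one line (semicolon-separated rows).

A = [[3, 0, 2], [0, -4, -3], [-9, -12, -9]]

Gauss-Jordan on [A | I]:
R1 <- (1/3)*R1:  [   1    0  2/3  |  1/3    0    0 ]
R3 <- R3 - (-9)*R1:  [   0  -12   -3  |    3    0    1 ]
R2 <- (1/-4)*R2:  [    0     1   3/4  |     0  -1/4     0 ]
R3 <- R3 - (-12)*R2:  [  0   0   6  |   3  -3   1 ]
R3 <- (1/6)*R3:  [    0     0     1  |   1/2  -1/2   1/6 ]
R1 <- R1 - (2/3)*R3:  [    1     0     0  |     0   1/3  -1/9 ]
R2 <- R2 - (3/4)*R3:  [    0     1     0  |  -3/8   1/8  -1/8 ]
Right block of [I | A^{-1}] is the inverse:
[    0   1/3  -1/9 ]
[ -3/8   1/8  -1/8 ]
[  1/2  -1/2   1/6 ]

inverse = [0 1/3 -1/9; -3/8 1/8 -1/8; 1/2 -1/2 1/6]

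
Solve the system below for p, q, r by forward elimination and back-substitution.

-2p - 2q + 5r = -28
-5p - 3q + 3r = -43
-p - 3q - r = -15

(5, 4, -2)

Forward elimination on [A|b]:
R2 <- R2 - (5/2)*R1:  [     0      2  -19/2     27 ]
R3 <- R3 - (1/2)*R1:  [    0    -2  -7/2    -1 ]
R3 <- R3 - (-1)*R2:  [   0    0  -13   26 ]
Row echelon form:
[ -2  -2      5  |  -28 ]
[  0   2  -19/2  |   27 ]
[  0   0    -13  |   26 ]
Back-substitution:
r = (26) / -13 = -2
q = (27 - (-19/2)*(-2)) / 2 = 4
p = (-28 - (-2)*(4) - (5)*(-2)) / -2 = 5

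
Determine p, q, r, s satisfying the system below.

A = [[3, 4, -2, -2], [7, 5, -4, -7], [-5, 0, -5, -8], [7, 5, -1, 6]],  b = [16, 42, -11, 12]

(4, 1, 3, -3)

Forward elimination on [A|b]:
R2 <- R2 - (7/3)*R1:  [     0  -13/3    2/3   -7/3   14/3 ]
R3 <- R3 - (-5/3)*R1:  [     0   20/3  -25/3  -34/3   47/3 ]
R4 <- R4 - (7/3)*R1:  [     0  -13/3   11/3   32/3  -76/3 ]
R3 <- R3 - (-20/13)*R2:  [       0        0   -95/13  -194/13   297/13 ]
R4 <- R4 - (1)*R2:  [   0    0    3   13  -30 ]
R4 <- R4 - (-39/95)*R3:  [        0         0         0    653/95  -1959/95 ]
Row echelon form:
[ 3      4      -2       -2  |        16 ]
[ 0  -13/3     2/3     -7/3  |      14/3 ]
[ 0      0  -95/13  -194/13  |    297/13 ]
[ 0      0       0   653/95  |  -1959/95 ]
Back-substitution:
s = (-1959/95) / (653/95) = -3
r = (297/13 - (-194/13)*(-3)) / (-95/13) = 3
q = (14/3 - (2/3)*(3) - (-7/3)*(-3)) / (-13/3) = 1
p = (16 - (4)*(1) - (-2)*(3) - (-2)*(-3)) / 3 = 4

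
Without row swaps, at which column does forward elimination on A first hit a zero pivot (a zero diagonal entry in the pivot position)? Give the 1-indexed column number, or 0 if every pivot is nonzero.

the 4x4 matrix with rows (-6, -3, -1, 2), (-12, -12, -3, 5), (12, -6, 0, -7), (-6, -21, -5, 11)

first zero-pivot column = 3

Naive forward elimination:
R2 <- R2 - (2)*R1:  [  0  -6  -1   1 ]
R3 <- R3 - (-2)*R1:  [   0  -12   -2   -3 ]
R4 <- R4 - (1)*R1:  [   0  -18   -4    9 ]
R3 <- R3 - (2)*R2:  [  0   0   0  -5 ]
R4 <- R4 - (3)*R2:  [  0   0  -1   6 ]
Matrix at this point:
[ -6  -3  -1   2 ]
[  0  -6  -1   1 ]
[  0   0   0  -5 ]
[  0   0  -1   6 ]
Pivot entry (3,3) is zero but row 4 has -1 in column 3 -> naive elimination stops; a row interchange (e.g. R3 <-> R4) would be required here.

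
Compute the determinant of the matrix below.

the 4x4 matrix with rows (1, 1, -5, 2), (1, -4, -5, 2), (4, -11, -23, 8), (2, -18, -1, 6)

det(A) = 30

Forward elimination:
R2 <- R2 - (1)*R1:  [  0  -5   0   0 ]
R3 <- R3 - (4)*R1:  [   0  -15   -3    0 ]
R4 <- R4 - (2)*R1:  [   0  -20    9    2 ]
R3 <- R3 - (3)*R2:  [  0   0  -3   0 ]
R4 <- R4 - (4)*R2:  [ 0  0  9  2 ]
R4 <- R4 - (-3)*R3:  [ 0  0  0  2 ]
Upper-triangular form:
[ 1   1  -5  2 ]
[ 0  -5   0  0 ]
[ 0   0  -3  0 ]
[ 0   0   0  2 ]
det(A) = (-1)^0 * (1) * (-5) * (-3) * (2) = 30  (0 row swaps -> sign +1)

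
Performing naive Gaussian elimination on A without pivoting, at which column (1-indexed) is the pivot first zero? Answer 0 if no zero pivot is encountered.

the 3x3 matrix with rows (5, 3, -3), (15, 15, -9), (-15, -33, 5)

first zero-pivot column = 0

Naive forward elimination:
R2 <- R2 - (3)*R1:  [ 0  6  0 ]
R3 <- R3 - (-3)*R1:  [   0  -24   -4 ]
R3 <- R3 - (-4)*R2:  [  0   0  -4 ]
All pivots nonzero; naive elimination completes without hitting a zero pivot.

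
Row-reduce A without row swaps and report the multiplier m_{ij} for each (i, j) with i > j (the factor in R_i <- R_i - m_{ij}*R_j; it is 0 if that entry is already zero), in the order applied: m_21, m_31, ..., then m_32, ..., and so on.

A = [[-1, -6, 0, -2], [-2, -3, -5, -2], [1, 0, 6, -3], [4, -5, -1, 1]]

multipliers: 2, -1, -4, -2/3, -29/9, -77/12

Forward elimination:
R2 <- R2 - (2)*R1:  [  0   9  -5   2 ]
R3 <- R3 - (-1)*R1:  [  0  -6   6  -5 ]
R4 <- R4 - (-4)*R1:  [   0  -29   -1   -7 ]
R3 <- R3 - (-2/3)*R2:  [     0      0    8/3  -11/3 ]
R4 <- R4 - (-29/9)*R2:  [      0       0  -154/9    -5/9 ]
R4 <- R4 - (-77/12)*R3:  [       0        0        0  -289/12 ]
Multipliers (in order of application): m_{21} = 2, m_{31} = -1, m_{41} = -4, m_{32} = -2/3, m_{42} = -29/9, m_{43} = -77/12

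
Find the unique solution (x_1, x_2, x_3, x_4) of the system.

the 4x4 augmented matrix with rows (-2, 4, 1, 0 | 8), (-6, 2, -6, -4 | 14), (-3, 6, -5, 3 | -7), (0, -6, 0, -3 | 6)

(-3, 0, 2, -2)

Forward elimination on [A|b]:
R2 <- R2 - (3)*R1:  [   0  -10   -9   -4  -10 ]
R3 <- R3 - (3/2)*R1:  [     0      0  -13/2      3    -19 ]
R4 <- R4 - (3/5)*R2:  [    0     0  27/5  -3/5    12 ]
R4 <- R4 - (-54/65)*R3:  [       0        0        0   123/65  -246/65 ]
Row echelon form:
[ -2    4      1       0  |        8 ]
[  0  -10     -9      -4  |      -10 ]
[  0    0  -13/2       3  |      -19 ]
[  0    0      0  123/65  |  -246/65 ]
Back-substitution:
x_4 = (-246/65) / (123/65) = -2
x_3 = (-19 - (3)*(-2)) / (-13/2) = 2
x_2 = (-10 - (-9)*(2) - (-4)*(-2)) / -10 = 0
x_1 = (8 - (4)*(0) - (1)*(2)) / -2 = -3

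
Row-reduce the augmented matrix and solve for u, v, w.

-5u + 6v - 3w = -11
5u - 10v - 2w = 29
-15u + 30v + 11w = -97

Forward elimination on [A|b]:
R2 <- R2 - (-1)*R1:  [  0  -4  -5  18 ]
R3 <- R3 - (3)*R1:  [   0   12   20  -64 ]
R3 <- R3 - (-3)*R2:  [   0    0    5  -10 ]
Row echelon form:
[ -5   6  -3  |  -11 ]
[  0  -4  -5  |   18 ]
[  0   0   5  |  -10 ]
Back-substitution:
w = (-10) / 5 = -2
v = (18 - (-5)*(-2)) / -4 = -2
u = (-11 - (6)*(-2) - (-3)*(-2)) / -5 = 1

(1, -2, -2)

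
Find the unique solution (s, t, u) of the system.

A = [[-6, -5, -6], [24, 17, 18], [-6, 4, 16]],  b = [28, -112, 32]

(-4, -2, 1)

Forward elimination on [A|b]:
R2 <- R2 - (-4)*R1:  [  0  -3  -6   0 ]
R3 <- R3 - (1)*R1:  [  0   9  22   4 ]
R3 <- R3 - (-3)*R2:  [ 0  0  4  4 ]
Row echelon form:
[ -6  -5  -6  |  28 ]
[  0  -3  -6  |   0 ]
[  0   0   4  |   4 ]
Back-substitution:
u = (4) / 4 = 1
t = (0 - (-6)*(1)) / -3 = -2
s = (28 - (-5)*(-2) - (-6)*(1)) / -6 = -4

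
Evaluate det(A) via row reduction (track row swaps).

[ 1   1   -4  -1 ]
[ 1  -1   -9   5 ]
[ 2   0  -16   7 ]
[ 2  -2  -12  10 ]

det(A) = 36

Forward elimination:
R2 <- R2 - (1)*R1:  [  0  -2  -5   6 ]
R3 <- R3 - (2)*R1:  [  0  -2  -8   9 ]
R4 <- R4 - (2)*R1:  [  0  -4  -4  12 ]
R3 <- R3 - (1)*R2:  [  0   0  -3   3 ]
R4 <- R4 - (2)*R2:  [ 0  0  6  0 ]
R4 <- R4 - (-2)*R3:  [ 0  0  0  6 ]
Upper-triangular form:
[ 1   1  -4  -1 ]
[ 0  -2  -5   6 ]
[ 0   0  -3   3 ]
[ 0   0   0   6 ]
det(A) = (-1)^0 * (1) * (-2) * (-3) * (6) = 36  (0 row swaps -> sign +1)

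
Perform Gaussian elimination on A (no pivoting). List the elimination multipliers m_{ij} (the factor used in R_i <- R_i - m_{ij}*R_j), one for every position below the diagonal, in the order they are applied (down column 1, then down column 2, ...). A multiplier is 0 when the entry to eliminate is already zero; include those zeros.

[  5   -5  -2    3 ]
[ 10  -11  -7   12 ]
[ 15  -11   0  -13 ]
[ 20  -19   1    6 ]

multipliers: 2, 3, 4, -4, -1, -1

Forward elimination:
R2 <- R2 - (2)*R1:  [  0  -1  -3   6 ]
R3 <- R3 - (3)*R1:  [   0    4    6  -22 ]
R4 <- R4 - (4)*R1:  [  0   1   9  -6 ]
R3 <- R3 - (-4)*R2:  [  0   0  -6   2 ]
R4 <- R4 - (-1)*R2:  [ 0  0  6  0 ]
R4 <- R4 - (-1)*R3:  [ 0  0  0  2 ]
Multipliers (in order of application): m_{21} = 2, m_{31} = 3, m_{41} = 4, m_{32} = -4, m_{42} = -1, m_{43} = -1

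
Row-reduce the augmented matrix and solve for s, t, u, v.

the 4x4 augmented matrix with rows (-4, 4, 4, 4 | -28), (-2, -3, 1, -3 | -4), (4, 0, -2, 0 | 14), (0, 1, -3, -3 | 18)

(1, 0, -5, -1)

Forward elimination on [A|b]:
R2 <- R2 - (1/2)*R1:  [  0  -5  -1  -5  10 ]
R3 <- R3 - (-1)*R1:  [   0    4    2    4  -14 ]
R3 <- R3 - (-4/5)*R2:  [   0    0  6/5    0   -6 ]
R4 <- R4 - (-1/5)*R2:  [     0      0  -16/5     -4     20 ]
R4 <- R4 - (-8/3)*R3:  [  0   0   0  -4   4 ]
Row echelon form:
[ -4   4    4   4  |  -28 ]
[  0  -5   -1  -5  |   10 ]
[  0   0  6/5   0  |   -6 ]
[  0   0    0  -4  |    4 ]
Back-substitution:
v = (4) / -4 = -1
u = (-6) / (6/5) = -5
t = (10 - (-1)*(-5) - (-5)*(-1)) / -5 = 0
s = (-28 - (4)*(0) - (4)*(-5) - (4)*(-1)) / -4 = 1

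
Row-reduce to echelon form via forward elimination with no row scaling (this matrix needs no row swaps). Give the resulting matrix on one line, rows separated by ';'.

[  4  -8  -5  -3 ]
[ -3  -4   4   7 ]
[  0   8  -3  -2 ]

Forward elimination:
R2 <- R2 - (-3/4)*R1:  [    0   -10   1/4  19/4 ]
R3 <- R3 - (-4/5)*R2:  [     0      0  -14/5    9/5 ]
Row echelon form:
[ 4   -8     -5    -3 ]
[ 0  -10    1/4  19/4 ]
[ 0    0  -14/5   9/5 ]

REF = [4 -8 -5 -3; 0 -10 1/4 19/4; 0 0 -14/5 9/5]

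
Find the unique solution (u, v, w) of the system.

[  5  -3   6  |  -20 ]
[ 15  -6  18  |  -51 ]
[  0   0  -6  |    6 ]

(-1, 3, -1)

Forward elimination on [A|b]:
R2 <- R2 - (3)*R1:  [ 0  3  0  9 ]
Row echelon form:
[ 5  -3   6  |  -20 ]
[ 0   3   0  |    9 ]
[ 0   0  -6  |    6 ]
Back-substitution:
w = (6) / -6 = -1
v = (9) / 3 = 3
u = (-20 - (-3)*(3) - (6)*(-1)) / 5 = -1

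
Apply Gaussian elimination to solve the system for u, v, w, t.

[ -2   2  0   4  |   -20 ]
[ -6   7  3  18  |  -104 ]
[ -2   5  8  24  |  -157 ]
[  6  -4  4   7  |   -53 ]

(1, 1, -5, -5)

Forward elimination on [A|b]:
R2 <- R2 - (3)*R1:  [   0    1    3    6  -44 ]
R3 <- R3 - (1)*R1:  [    0     3     8    20  -137 ]
R4 <- R4 - (-3)*R1:  [    0     2     4    19  -113 ]
R3 <- R3 - (3)*R2:  [  0   0  -1   2  -5 ]
R4 <- R4 - (2)*R2:  [   0    0   -2    7  -25 ]
R4 <- R4 - (2)*R3:  [   0    0    0    3  -15 ]
Row echelon form:
[ -2  2   0  4  |  -20 ]
[  0  1   3  6  |  -44 ]
[  0  0  -1  2  |   -5 ]
[  0  0   0  3  |  -15 ]
Back-substitution:
t = (-15) / 3 = -5
w = (-5 - (2)*(-5)) / -1 = -5
v = (-44 - (3)*(-5) - (6)*(-5)) / 1 = 1
u = (-20 - (2)*(1) - (4)*(-5)) / -2 = 1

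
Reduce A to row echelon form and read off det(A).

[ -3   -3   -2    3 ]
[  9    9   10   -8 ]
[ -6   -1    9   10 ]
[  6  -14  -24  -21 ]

Forward elimination:
R2 <- R2 - (-3)*R1:  [ 0  0  4  1 ]
R3 <- R3 - (2)*R1:  [  0   5  13   4 ]
R4 <- R4 - (-2)*R1:  [   0  -20  -28  -15 ]
R2 <-> R3   (pivot in column 2 was zero)
[ -3   -3   -2    3 ]
[  0    5   13    4 ]
[  0    0    4    1 ]
[  0  -20  -28  -15 ]
R4 <- R4 - (-4)*R2:  [  0   0  24   1 ]
R4 <- R4 - (6)*R3:  [  0   0   0  -5 ]
Upper-triangular form:
[ -3  -3  -2   3 ]
[  0   5  13   4 ]
[  0   0   4   1 ]
[  0   0   0  -5 ]
det(A) = (-1)^1 * (-3) * (5) * (4) * (-5) = -300  (1 row swap -> sign -1)

det(A) = -300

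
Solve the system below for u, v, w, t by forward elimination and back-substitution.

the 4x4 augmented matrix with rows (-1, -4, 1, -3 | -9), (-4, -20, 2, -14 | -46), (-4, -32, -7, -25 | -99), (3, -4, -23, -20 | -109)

(-2, 0, 1, 4)

Forward elimination on [A|b]:
R2 <- R2 - (4)*R1:  [   0   -4   -2   -2  -10 ]
R3 <- R3 - (4)*R1:  [   0  -16  -11  -13  -63 ]
R4 <- R4 - (-3)*R1:  [    0   -16   -20   -29  -136 ]
R3 <- R3 - (4)*R2:  [   0    0   -3   -5  -23 ]
R4 <- R4 - (4)*R2:  [   0    0  -12  -21  -96 ]
R4 <- R4 - (4)*R3:  [  0   0   0  -1  -4 ]
Row echelon form:
[ -1  -4   1  -3  |   -9 ]
[  0  -4  -2  -2  |  -10 ]
[  0   0  -3  -5  |  -23 ]
[  0   0   0  -1  |   -4 ]
Back-substitution:
t = (-4) / -1 = 4
w = (-23 - (-5)*(4)) / -3 = 1
v = (-10 - (-2)*(1) - (-2)*(4)) / -4 = 0
u = (-9 - (-4)*(0) - (1)*(1) - (-3)*(4)) / -1 = -2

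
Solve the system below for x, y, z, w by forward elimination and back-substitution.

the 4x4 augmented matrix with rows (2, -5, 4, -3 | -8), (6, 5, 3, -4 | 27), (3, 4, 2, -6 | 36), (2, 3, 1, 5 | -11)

Forward elimination on [A|b]:
R2 <- R2 - (3)*R1:  [  0  20  -9   5  51 ]
R3 <- R3 - (3/2)*R1:  [    0  23/2    -4  -3/2    48 ]
R4 <- R4 - (1)*R1:  [  0   8  -3   8  -3 ]
R3 <- R3 - (23/40)*R2:  [      0       0   47/40   -35/8  747/40 ]
R4 <- R4 - (2/5)*R2:  [      0       0     3/5       6  -117/5 ]
R4 <- R4 - (24/47)*R3:  [        0         0         0    387/47  -1548/47 ]
Row echelon form:
[ 2  -5      4      -3  |        -8 ]
[ 0  20     -9       5  |        51 ]
[ 0   0  47/40   -35/8  |    747/40 ]
[ 0   0      0  387/47  |  -1548/47 ]
Back-substitution:
w = (-1548/47) / (387/47) = -4
z = (747/40 - (-35/8)*(-4)) / (47/40) = 1
y = (51 - (-9)*(1) - (5)*(-4)) / 20 = 4
x = (-8 - (-5)*(4) - (4)*(1) - (-3)*(-4)) / 2 = -2

(-2, 4, 1, -4)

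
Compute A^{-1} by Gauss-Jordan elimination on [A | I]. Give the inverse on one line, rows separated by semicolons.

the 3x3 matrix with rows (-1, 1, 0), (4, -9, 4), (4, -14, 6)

Gauss-Jordan on [A | I]:
R1 <- (1/-1)*R1:  [  1  -1   0  |  -1   0   0 ]
R2 <- R2 - (4)*R1:  [  0  -5   4  |   4   1   0 ]
R3 <- R3 - (4)*R1:  [   0  -10    6  |    4    0    1 ]
R2 <- (1/-5)*R2:  [    0     1  -4/5  |  -4/5  -1/5     0 ]
R1 <- R1 - (-1)*R2:  [    1     0  -4/5  |  -9/5  -1/5     0 ]
R3 <- R3 - (-10)*R2:  [  0   0  -2  |  -4  -2   1 ]
R3 <- (1/-2)*R3:  [    0     0     1  |     2     1  -1/2 ]
R1 <- R1 - (-4/5)*R3:  [    1     0     0  |  -1/5   3/5  -2/5 ]
R2 <- R2 - (-4/5)*R3:  [    0     1     0  |   4/5   3/5  -2/5 ]
Right block of [I | A^{-1}] is the inverse:
[ -1/5  3/5  -2/5 ]
[  4/5  3/5  -2/5 ]
[    2    1  -1/2 ]

inverse = [-1/5 3/5 -2/5; 4/5 3/5 -2/5; 2 1 -1/2]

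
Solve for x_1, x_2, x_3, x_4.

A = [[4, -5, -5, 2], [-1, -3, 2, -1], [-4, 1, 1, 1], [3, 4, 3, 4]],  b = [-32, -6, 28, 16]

Forward elimination on [A|b]:
R2 <- R2 - (-1/4)*R1:  [     0  -17/4    3/4   -1/2    -14 ]
R3 <- R3 - (-1)*R1:  [  0  -4  -4   3  -4 ]
R4 <- R4 - (3/4)*R1:  [    0  31/4  27/4   5/2    40 ]
R3 <- R3 - (16/17)*R2:  [      0       0  -80/17   59/17  156/17 ]
R4 <- R4 - (-31/17)*R2:  [      0       0  138/17   27/17  246/17 ]
R4 <- R4 - (-69/40)*R3:  [      0       0       0  303/40  303/10 ]
Row echelon form:
[ 4     -5      -5       2  |     -32 ]
[ 0  -17/4     3/4    -1/2  |     -14 ]
[ 0      0  -80/17   59/17  |  156/17 ]
[ 0      0       0  303/40  |  303/10 ]
Back-substitution:
x_4 = (303/10) / (303/40) = 4
x_3 = (156/17 - (59/17)*(4)) / (-80/17) = 1
x_2 = (-14 - (3/4)*(1) - (-1/2)*(4)) / (-17/4) = 3
x_1 = (-32 - (-5)*(3) - (-5)*(1) - (2)*(4)) / 4 = -5

(-5, 3, 1, 4)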